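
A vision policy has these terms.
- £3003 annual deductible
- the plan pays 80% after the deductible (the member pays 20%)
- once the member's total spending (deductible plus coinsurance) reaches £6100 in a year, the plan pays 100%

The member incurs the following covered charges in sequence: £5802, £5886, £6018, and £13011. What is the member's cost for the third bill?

£1203.60

Bill 1, £5802: £3003 finishes the deductible; £2799 goes to coinsurance; member's 20% is £559.80. Cost to member: £3562.80. OOP to date £3562.80.
Bill 2, £5886: deductible already satisfied, so member's share is 20% × £5886 = £1177.20. Member pays £1177.20; OOP now £4740.
Bill 3, £6018: 20% coinsurance on £6018 = £1203.60. Member pays £1203.60; OOP now £5943.60.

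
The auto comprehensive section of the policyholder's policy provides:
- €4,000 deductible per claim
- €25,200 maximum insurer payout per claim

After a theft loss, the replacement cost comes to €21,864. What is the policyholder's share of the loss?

€4,000

Less the €4,000 deductible: €21,864 − €4,000 = €17,864.
That's under the €25,200 cap, so the insurer reimburses the full €17,864.
Policyholder's share is the uncovered remainder: €21,864 − €17,864 = €4,000.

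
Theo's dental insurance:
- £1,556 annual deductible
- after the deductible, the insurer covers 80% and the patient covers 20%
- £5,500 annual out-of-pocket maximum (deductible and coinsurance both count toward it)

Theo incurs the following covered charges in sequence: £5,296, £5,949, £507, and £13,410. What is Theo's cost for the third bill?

£101.40

Claim 1 (£5,296): £1,556 finishes the deductible; £3,740 goes to coinsurance; 20% of £3,740 = £748. Patient pays £2,304; OOP now £2,304.
Claim 2 (£5,949): deductible already satisfied, so patient's share is 20% × £5,949 = £1,189.80. Cost to patient: £1,189.80. OOP to date £3,493.80.
Claim 3 (£507): 20% coinsurance on £507 = £101.40. Cost to patient: £101.40. OOP to date £3,595.20.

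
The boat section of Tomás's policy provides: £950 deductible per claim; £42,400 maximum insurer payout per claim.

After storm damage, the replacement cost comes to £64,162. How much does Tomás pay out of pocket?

Subtract the deductible: £64,162 − £950 = £63,212.
£63,212 exceeds the £42,400 limit, so the insurer pays the limit: £42,400.
The owner bears the rest of the original loss: £64,162 − £42,400 = £21,762.

£21,762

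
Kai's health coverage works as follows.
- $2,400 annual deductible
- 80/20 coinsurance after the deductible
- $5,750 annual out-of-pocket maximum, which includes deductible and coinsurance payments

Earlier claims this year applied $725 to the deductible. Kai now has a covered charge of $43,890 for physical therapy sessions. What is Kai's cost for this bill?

$5,025

$725 of the $2,400 deductible is already met, leaving $1,675.
The remaining $42,215 (= $43,890 − $1,675) moves to coinsurance.
20% of $42,215 = $8,443 falls to the patient.
That puts the patient's cost at $1,675 + $8,443 = $10,118 before any cap.
Adding $10,118 to the $725 already spent would give $10,843, which exceeds the $5,750 cap; the patient pays just $5,750 − $725 = $5,025.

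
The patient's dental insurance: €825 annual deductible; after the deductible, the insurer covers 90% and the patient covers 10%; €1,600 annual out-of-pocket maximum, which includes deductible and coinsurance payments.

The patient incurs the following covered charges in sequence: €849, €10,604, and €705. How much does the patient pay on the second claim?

€772.60

Bill 1, €849: €825 finishes the deductible; €24 goes to coinsurance; 10% of €24 = €2.40. Patient pays €827.40; OOP now €827.40.
Bill 2, €10,604: 10% coinsurance on €10,604 = €1,060.40. Adding that to €827.40 gives €1,887.80, past the €1,600 cap; patient pays only €1,600 − €827.40 = €772.60.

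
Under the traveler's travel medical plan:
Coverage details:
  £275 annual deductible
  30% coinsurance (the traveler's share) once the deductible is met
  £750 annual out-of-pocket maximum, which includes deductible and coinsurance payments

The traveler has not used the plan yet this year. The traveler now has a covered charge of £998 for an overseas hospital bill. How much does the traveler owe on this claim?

£491.90

The full £275 deductible is still open; £275 of this bill applies to it.
After the £275 deductible portion, £998 − £275 = £723 is subject to coinsurance.
30% of £723 = £216.90 falls to the traveler.
That puts the traveler's cost at £275 + £216.90 = £491.90 before any cap.
Total out-of-pocket so far would be £0 + £491.90 = £491.90, below the £750 cap — no reduction.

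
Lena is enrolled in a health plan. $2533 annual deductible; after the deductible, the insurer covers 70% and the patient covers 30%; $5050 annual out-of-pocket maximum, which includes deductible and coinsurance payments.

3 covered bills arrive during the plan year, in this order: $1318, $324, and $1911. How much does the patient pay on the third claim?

$1197

Bill 1, $1318: fully absorbed by the deductible. Patient owes $1318 (running OOP $1318).
Bill 2, $324: entire amount goes to the deductible. Patient pays $324; OOP now $1642.
Bill 3, $1911: deductible takes $891, $1020 remains; 30% of $1020 = $306. Cost to patient: $1197. OOP to date $2839.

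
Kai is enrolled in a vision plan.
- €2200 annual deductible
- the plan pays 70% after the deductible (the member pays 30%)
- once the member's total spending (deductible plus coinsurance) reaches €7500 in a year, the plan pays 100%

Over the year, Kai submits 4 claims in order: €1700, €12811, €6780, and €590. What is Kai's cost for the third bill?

Bill 1, €1700: fully absorbed by the deductible. Member pays €1700; OOP now €1700.
Bill 2, €12811: €500 finishes the deductible; €12311 goes to coinsurance; member's 30% is €3693.30. Member pays €4193.30; OOP now €5893.30.
Bill 3, €6780: 30% coinsurance on €6780 = €2034. That would push OOP to €7927.30, over the €7500 cap, so member pays €7500 − €5893.30 = €1606.70.

€1606.70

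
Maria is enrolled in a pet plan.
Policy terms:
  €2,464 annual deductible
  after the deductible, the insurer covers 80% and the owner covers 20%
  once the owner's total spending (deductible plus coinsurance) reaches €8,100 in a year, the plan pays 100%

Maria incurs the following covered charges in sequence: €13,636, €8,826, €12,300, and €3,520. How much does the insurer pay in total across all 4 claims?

€30,182

Claim 1 (€13,636): deductible takes €2,464, €11,172 remains; 20% of €11,172 = €2,234.40. Owner pays €4,698.40; OOP now €4,698.40. Plan pays €13,636 − €4,698.40 = €8,937.60.
Claim 2 (€8,826): deductible met; 20% of €8,826 = €1,765.20. Cost to owner: €1,765.20. OOP to date €6,463.60. Insurer: €8,826 − €1,765.20 = €7,060.80.
Claim 3 (€12,300): deductible met; 20% of €12,300 = €2,460. Adding that to €6,463.60 gives €8,923.60, past the €8,100 cap; owner pays only €8,100 − €6,463.60 = €1,636.40. Plan pays €12,300 − €1,636.40 = €10,663.60.
Claim 4 (€3,520): deductible already satisfied, so owner's share is 20% × €3,520 = €704. Adding that to €8,100 gives €8,804, past the €8,100 cap; owner pays only €8,100 − €8,100 = €0. Plan pays €3,520 − €0 = €3,520.
Insurer total = bills − owner's total = €38,282 − €8,100 = €30,182.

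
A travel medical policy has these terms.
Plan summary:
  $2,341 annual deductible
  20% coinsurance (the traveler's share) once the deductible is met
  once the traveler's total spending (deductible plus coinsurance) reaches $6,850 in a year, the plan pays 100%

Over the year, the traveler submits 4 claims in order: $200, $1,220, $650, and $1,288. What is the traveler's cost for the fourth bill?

$474.40

Bill 1, $200: all of it applies to the deductible. Traveler owes $200 (running OOP $200).
Bill 2, $1,220: entire amount goes to the deductible. Traveler pays $1,220; OOP now $1,420.
Bill 3, $650: entire amount goes to the deductible. Traveler owes $650 (running OOP $2,070).
Bill 4, $1,288: $271 finishes the deductible; $1,017 goes to coinsurance; 20% of $1,017 = $203.40. Traveler pays $474.40; OOP now $2,544.40.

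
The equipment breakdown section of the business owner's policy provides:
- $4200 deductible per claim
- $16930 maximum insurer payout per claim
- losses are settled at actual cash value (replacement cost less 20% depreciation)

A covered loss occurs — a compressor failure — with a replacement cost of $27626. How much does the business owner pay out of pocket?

$10696

Actual cash value after 20% depreciation: $27626 × 80% = $22100.80.
Less the $4200 deductible: $22100.80 − $4200 = $17900.80.
$17900.80 exceeds the $16930 limit, so the insurer pays the limit: $16930.
The business owner bears the rest of the original loss: $27626 − $16930 = $10696.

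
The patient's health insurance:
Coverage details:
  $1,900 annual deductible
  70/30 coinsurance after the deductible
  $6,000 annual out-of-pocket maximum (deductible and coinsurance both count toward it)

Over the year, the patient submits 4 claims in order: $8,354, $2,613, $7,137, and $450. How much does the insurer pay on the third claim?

$5,757.10

#1 ($8,354): $1,900 finishes the deductible; $6,454 goes to coinsurance; 30% of $6,454 = $1,936.20. Patient owes $3,836.20 (running OOP $3,836.20). Insurer: $8,354 − $3,836.20 = $4,517.80.
#2 ($2,613): 30% coinsurance on $2,613 = $783.90. Cost to patient: $783.90. OOP to date $4,620.10. Plan pays $2,613 − $783.90 = $1,829.10.
#3 ($7,137): deductible met; 30% of $7,137 = $2,141.10. That would push OOP to $6,761.20, over the $6,000 cap, so patient pays $6,000 − $4,620.10 = $1,379.90. Plan pays $7,137 − $1,379.90 = $5,757.10.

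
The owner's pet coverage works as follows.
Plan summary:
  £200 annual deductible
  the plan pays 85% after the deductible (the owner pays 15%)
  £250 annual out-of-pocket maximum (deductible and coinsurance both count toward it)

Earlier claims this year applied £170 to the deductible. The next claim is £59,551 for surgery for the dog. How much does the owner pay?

£80

Remaining deductible: £200 − £170 = £30.
The remaining £59,521 (= £59,551 − £30) moves to coinsurance.
Coinsurance: £59,521 × 15% = £8,928.15.
Owner responsibility before any cap: £30 + £8,928.15 = £8,958.15.
Year-to-date out-of-pocket would reach £170 + £8,958.15 = £9,128.15, above the £250 maximum, so the owner pays only £250 − £170 = £80.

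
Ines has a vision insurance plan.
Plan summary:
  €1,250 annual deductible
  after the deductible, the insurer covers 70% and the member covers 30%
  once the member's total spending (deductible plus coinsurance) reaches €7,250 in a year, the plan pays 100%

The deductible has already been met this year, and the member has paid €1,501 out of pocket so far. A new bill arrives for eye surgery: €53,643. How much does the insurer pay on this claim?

With the deductible met, the entire €53,643 is subject to coinsurance.
Member's 30% share of €53,643 is €16,092.90.
Adding €16,092.90 to the €1,501 already spent would give €17,593.90, which exceeds the €7,250 cap; the member pays just €7,250 − €1,501 = €5,749.
Insurer pays the balance: €53,643 − €5,749 = €47,894.

€47,894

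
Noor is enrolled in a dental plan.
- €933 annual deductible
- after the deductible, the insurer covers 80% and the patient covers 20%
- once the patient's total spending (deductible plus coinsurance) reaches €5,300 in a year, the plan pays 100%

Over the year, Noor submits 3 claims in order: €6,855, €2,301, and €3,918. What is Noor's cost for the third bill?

Claim 1 (€6,855): €933 finishes the deductible; €5,922 goes to coinsurance; coinsurance €5,922 × 20% = €1,184.40. Patient pays €2,117.40; OOP now €2,117.40.
Claim 2 (€2,301): 20% coinsurance on €2,301 = €460.20. Patient pays €460.20; OOP now €2,577.60.
Claim 3 (€3,918): 20% coinsurance on €3,918 = €783.60. Cost to patient: €783.60. OOP to date €3,361.20.

€783.60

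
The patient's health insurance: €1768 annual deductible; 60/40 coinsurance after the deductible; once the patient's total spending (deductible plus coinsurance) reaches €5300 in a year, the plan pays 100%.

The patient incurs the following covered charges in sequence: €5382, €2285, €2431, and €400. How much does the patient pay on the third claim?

Claim 1 — €5382: deductible takes €1768, €3614 remains; patient's 40% is €1445.60. Cost to patient: €3213.60. OOP to date €3213.60.
Claim 2 — €2285: 40% coinsurance on €2285 = €914. Cost to patient: €914. OOP to date €4127.60.
Claim 3 — €2431: deductible met; 40% of €2431 = €972.40. Patient owes €972.40 (running OOP €5100).

€972.40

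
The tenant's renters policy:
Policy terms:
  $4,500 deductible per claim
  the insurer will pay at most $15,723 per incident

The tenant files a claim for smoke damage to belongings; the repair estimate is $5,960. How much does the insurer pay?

$1,460

After the deductible, $5,960 − $4,500 = $1,460 remains.
$1,460 ≤ $15,723, so the limit doesn't bind; insurer pays $1,460.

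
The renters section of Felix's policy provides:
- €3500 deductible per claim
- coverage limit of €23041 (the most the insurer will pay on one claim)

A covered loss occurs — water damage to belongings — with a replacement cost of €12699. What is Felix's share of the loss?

Subtract the deductible: €12699 − €3500 = €9199.
€9199 is within the €23041 limit, so the insurer pays €9199.
The tenant bears the rest of the original loss: €12699 − €9199 = €3500.

€3500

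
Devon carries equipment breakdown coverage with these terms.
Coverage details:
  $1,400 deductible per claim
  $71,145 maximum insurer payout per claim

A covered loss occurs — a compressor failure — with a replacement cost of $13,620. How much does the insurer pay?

$12,220

Subtract the deductible: $13,620 − $1,400 = $12,220.
$12,220 is within the $71,145 limit, so the insurer pays $12,220.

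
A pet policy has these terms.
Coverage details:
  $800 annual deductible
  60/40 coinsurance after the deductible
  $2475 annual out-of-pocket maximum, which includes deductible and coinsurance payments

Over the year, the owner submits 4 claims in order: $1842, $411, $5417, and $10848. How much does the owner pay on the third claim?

$1093.80

Claim 1 — $1842: $800 finishes the deductible; $1042 goes to coinsurance; coinsurance $1042 × 40% = $416.80. Owner owes $1216.80 (running OOP $1216.80).
Claim 2 — $411: 40% coinsurance on $411 = $164.40. Owner pays $164.40; OOP now $1381.20.
Claim 3 — $5417: deductible met; 40% of $5417 = $2166.80. Adding that to $1381.20 gives $3548, past the $2475 cap; owner pays only $2475 − $1381.20 = $1093.80.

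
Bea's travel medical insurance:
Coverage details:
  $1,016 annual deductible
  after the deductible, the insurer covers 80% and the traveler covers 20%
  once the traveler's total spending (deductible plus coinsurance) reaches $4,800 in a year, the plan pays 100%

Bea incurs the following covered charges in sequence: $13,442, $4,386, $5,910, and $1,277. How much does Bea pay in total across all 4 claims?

#1 ($13,442): $1,016 to deductible, leaving $12,426; traveler's 20% is $2,485.20. Traveler owes $3,501.20 (running OOP $3,501.20).
#2 ($4,386): deductible met; 20% of $4,386 = $877.20. Cost to traveler: $877.20. OOP to date $4,378.40.
#3 ($5,910): 20% coinsurance on $5,910 = $1,182. That would push OOP to $5,560.40, over the $4,800 cap, so traveler pays $4,800 − $4,378.40 = $421.60.
#4 ($1,277): deductible met; 20% of $1,277 = $255.40. Adding that to $4,800 gives $5,055.40, past the $4,800 cap; traveler pays only $4,800 − $4,800 = $0.
Total paid by the traveler: $3,501.20 + $877.20 + $421.60 + $0 = $4,800.

$4,800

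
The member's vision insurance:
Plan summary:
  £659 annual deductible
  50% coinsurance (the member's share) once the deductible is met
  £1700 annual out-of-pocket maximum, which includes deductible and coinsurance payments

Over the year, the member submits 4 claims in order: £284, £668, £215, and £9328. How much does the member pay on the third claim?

£107.50

#1 (£284): fully absorbed by the deductible. Member pays £284; OOP now £284.
#2 (£668): £375 finishes the deductible; £293 goes to coinsurance; 50% of £293 = £146.50. Member owes £521.50 (running OOP £805.50).
#3 (£215): 50% coinsurance on £215 = £107.50. Member pays £107.50; OOP now £913.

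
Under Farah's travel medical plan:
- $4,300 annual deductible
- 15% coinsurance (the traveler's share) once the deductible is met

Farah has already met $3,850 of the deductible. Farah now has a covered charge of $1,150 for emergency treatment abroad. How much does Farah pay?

$555

Remaining deductible: $4,300 − $3,850 = $450.
The remaining $700 (= $1,150 − $450) moves to coinsurance.
Coinsurance: $700 × 15% = $105.
Traveler responsibility: $450 + $105 = $555.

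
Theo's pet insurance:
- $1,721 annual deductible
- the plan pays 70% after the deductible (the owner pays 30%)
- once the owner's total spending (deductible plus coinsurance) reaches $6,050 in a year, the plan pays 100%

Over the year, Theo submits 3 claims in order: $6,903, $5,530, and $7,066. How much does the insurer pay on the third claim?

Bill 1, $6,903: deductible takes $1,721, $5,182 remains; 30% of $5,182 = $1,554.60. Cost to owner: $3,275.60. OOP to date $3,275.60. Insurer: $6,903 − $3,275.60 = $3,627.40.
Bill 2, $5,530: deductible met; 30% of $5,530 = $1,659. Owner pays $1,659; OOP now $4,934.60. Insurer: $5,530 − $1,659 = $3,871.
Bill 3, $7,066: deductible already satisfied, so owner's share is 30% × $7,066 = $2,119.80. Adding that to $4,934.60 gives $7,054.40, past the $6,050 cap; owner pays only $6,050 − $4,934.60 = $1,115.40. Plan pays $7,066 − $1,115.40 = $5,950.60.

$5,950.60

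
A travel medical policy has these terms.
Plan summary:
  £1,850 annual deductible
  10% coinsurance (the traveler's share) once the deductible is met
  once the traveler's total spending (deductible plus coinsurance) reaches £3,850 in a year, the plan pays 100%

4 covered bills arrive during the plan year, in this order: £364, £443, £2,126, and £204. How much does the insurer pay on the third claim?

£974.70

Claim 1 — £364: entire amount goes to the deductible. Cost to traveler: £364. OOP to date £364. Plan pays £364 − £364 = £0.
Claim 2 — £443: entire amount goes to the deductible. Cost to traveler: £443. OOP to date £807. Plan pays £443 − £443 = £0.
Claim 3 — £2,126: £1,043 finishes the deductible; £1,083 goes to coinsurance; 10% of £1,083 = £108.30. Cost to traveler: £1,151.30. OOP to date £1,958.30. Insurer: £2,126 − £1,151.30 = £974.70.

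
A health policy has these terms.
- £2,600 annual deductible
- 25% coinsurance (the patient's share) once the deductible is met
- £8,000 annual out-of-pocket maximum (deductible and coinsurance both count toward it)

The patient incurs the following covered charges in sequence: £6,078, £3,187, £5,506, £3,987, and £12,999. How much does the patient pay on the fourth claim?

Claim 1 (£6,078): deductible takes £2,600, £3,478 remains; patient's 25% is £869.50. Patient owes £3,469.50 (running OOP £3,469.50).
Claim 2 (£3,187): deductible already satisfied, so patient's share is 25% × £3,187 = £796.75. Cost to patient: £796.75. OOP to date £4,266.25.
Claim 3 (£5,506): deductible already satisfied, so patient's share is 25% × £5,506 = £1,376.50. Patient pays £1,376.50; OOP now £5,642.75.
Claim 4 (£3,987): 25% coinsurance on £3,987 = £996.75. Cost to patient: £996.75. OOP to date £6,639.50.

£996.75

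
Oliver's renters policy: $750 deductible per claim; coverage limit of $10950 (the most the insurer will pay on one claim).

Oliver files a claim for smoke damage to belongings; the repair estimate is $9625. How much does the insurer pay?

Subtract the deductible: $9625 − $750 = $8875.
$8875 ≤ $10950, so the limit doesn't bind; insurer pays $8875.

$8875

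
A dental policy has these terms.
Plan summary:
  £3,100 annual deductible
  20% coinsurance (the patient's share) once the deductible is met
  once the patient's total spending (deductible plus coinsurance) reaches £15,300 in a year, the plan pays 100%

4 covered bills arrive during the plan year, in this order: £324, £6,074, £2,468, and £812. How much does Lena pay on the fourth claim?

£162.40

Claim 1 (£324): all of it applies to the deductible. Patient owes £324 (running OOP £324).
Claim 2 (£6,074): £2,776 finishes the deductible; £3,298 goes to coinsurance; coinsurance £3,298 × 20% = £659.60. Cost to patient: £3,435.60. OOP to date £3,759.60.
Claim 3 (£2,468): deductible already satisfied, so patient's share is 20% × £2,468 = £493.60. Cost to patient: £493.60. OOP to date £4,253.20.
Claim 4 (£812): 20% coinsurance on £812 = £162.40. Patient pays £162.40; OOP now £4,415.60.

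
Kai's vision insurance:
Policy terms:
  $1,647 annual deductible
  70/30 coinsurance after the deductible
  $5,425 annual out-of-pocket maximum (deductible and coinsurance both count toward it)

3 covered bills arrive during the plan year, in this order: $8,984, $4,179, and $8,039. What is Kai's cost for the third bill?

Claim 1 — $8,984: deductible takes $1,647, $7,337 remains; member's 30% is $2,201.10. Member pays $3,848.10; OOP now $3,848.10.
Claim 2 — $4,179: 30% coinsurance on $4,179 = $1,253.70. Member pays $1,253.70; OOP now $5,101.80.
Claim 3 — $8,039: deductible already satisfied, so member's share is 30% × $8,039 = $2,411.70. OOP would hit $7,513.50 > $5,425, so the cap limits the member to $5,425 − $5,101.80 = $323.20.

$323.20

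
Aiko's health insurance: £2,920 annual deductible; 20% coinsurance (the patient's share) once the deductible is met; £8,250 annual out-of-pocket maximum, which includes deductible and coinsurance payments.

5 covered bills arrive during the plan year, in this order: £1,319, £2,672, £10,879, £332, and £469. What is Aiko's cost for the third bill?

£2,175.80

#1 (£1,319): fully absorbed by the deductible. Patient owes £1,319 (running OOP £1,319).
#2 (£2,672): deductible takes £1,601, £1,071 remains; coinsurance £1,071 × 20% = £214.20. Patient owes £1,815.20 (running OOP £3,134.20).
#3 (£10,879): 20% coinsurance on £10,879 = £2,175.80. Patient pays £2,175.80; OOP now £5,310.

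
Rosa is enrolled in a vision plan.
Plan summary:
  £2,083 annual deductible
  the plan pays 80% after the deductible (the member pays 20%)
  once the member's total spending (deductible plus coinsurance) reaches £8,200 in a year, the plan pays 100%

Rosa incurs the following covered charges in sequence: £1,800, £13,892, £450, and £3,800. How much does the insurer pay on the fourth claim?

Bill 1, £1,800: entire amount goes to the deductible. Member owes £1,800 (running OOP £1,800). Plan pays £1,800 − £1,800 = £0.
Bill 2, £13,892: £283 finishes the deductible; £13,609 goes to coinsurance; member's 20% is £2,721.80. Member owes £3,004.80 (running OOP £4,804.80). Plan pays £13,892 − £3,004.80 = £10,887.20.
Bill 3, £450: 20% coinsurance on £450 = £90. Cost to member: £90. OOP to date £4,894.80. Insurer: £450 − £90 = £360.
Bill 4, £3,800: 20% coinsurance on £3,800 = £760. Cost to member: £760. OOP to date £5,654.80. Insurer: £3,800 − £760 = £3,040.

£3,040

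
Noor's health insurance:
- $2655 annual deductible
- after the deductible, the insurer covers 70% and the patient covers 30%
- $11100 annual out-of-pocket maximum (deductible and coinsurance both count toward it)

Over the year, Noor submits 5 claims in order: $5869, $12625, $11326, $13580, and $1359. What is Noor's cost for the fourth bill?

$295.50

Claim 1 ($5869): $2655 finishes the deductible; $3214 goes to coinsurance; coinsurance $3214 × 30% = $964.20. Patient pays $3619.20; OOP now $3619.20.
Claim 2 ($12625): 30% coinsurance on $12625 = $3787.50. Cost to patient: $3787.50. OOP to date $7406.70.
Claim 3 ($11326): 30% coinsurance on $11326 = $3397.80. Cost to patient: $3397.80. OOP to date $10804.50.
Claim 4 ($13580): deductible already satisfied, so patient's share is 30% × $13580 = $4074. OOP would hit $14878.50 > $11100, so the cap limits the patient to $11100 − $10804.50 = $295.50.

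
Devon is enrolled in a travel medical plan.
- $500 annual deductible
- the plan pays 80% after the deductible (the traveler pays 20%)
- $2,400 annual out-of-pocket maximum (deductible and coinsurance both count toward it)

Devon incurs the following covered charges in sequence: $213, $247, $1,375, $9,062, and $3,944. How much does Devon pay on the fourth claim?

Claim 1 ($213): all of it applies to the deductible. Traveler owes $213 (running OOP $213).
Claim 2 ($247): fully absorbed by the deductible. Traveler pays $247; OOP now $460.
Claim 3 ($1,375): $40 finishes the deductible; $1,335 goes to coinsurance; 20% of $1,335 = $267. Cost to traveler: $307. OOP to date $767.
Claim 4 ($9,062): deductible already satisfied, so traveler's share is 20% × $9,062 = $1,812.40. OOP would hit $2,579.40 > $2,400, so the cap limits the traveler to $2,400 − $767 = $1,633.

$1,633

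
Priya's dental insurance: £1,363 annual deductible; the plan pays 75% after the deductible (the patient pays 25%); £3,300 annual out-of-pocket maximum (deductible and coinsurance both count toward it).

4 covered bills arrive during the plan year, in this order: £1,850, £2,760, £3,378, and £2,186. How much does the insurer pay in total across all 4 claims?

#1 (£1,850): £1,363 to deductible, leaving £487; patient's 25% is £121.75. Patient owes £1,484.75 (running OOP £1,484.75). Plan pays £1,850 − £1,484.75 = £365.25.
#2 (£2,760): 25% coinsurance on £2,760 = £690. Patient pays £690; OOP now £2,174.75. Insurer: £2,760 − £690 = £2,070.
#3 (£3,378): 25% coinsurance on £3,378 = £844.50. Patient owes £844.50 (running OOP £3,019.25). Insurer: £3,378 − £844.50 = £2,533.50.
#4 (£2,186): 25% coinsurance on £2,186 = £546.50. That would push OOP to £3,565.75, over the £3,300 cap, so patient pays £3,300 − £3,019.25 = £280.75. Plan pays £2,186 − £280.75 = £1,905.25.
Insurer total: £365.25 + £2,070 + £2,533.50 + £1,905.25 = £6,874.

£6,874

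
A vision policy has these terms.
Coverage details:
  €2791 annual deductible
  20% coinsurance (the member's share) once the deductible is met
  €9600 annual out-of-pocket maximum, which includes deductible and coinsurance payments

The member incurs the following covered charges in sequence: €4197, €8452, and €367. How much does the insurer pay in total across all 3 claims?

Claim 1 (€4197): deductible takes €2791, €1406 remains; 20% of €1406 = €281.20. Member owes €3072.20 (running OOP €3072.20). Insurer: €4197 − €3072.20 = €1124.80.
Claim 2 (€8452): deductible already satisfied, so member's share is 20% × €8452 = €1690.40. Member owes €1690.40 (running OOP €4762.60). Insurer: €8452 − €1690.40 = €6761.60.
Claim 3 (€367): deductible met; 20% of €367 = €73.40. Cost to member: €73.40. OOP to date €4836. Plan pays €367 − €73.40 = €293.60.
Insurer total: €1124.80 + €6761.60 + €293.60 = €8180.

€8180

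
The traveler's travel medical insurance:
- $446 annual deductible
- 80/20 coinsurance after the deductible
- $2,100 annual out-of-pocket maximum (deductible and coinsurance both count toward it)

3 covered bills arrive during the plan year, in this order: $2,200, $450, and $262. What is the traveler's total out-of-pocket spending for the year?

$939.20

Bill 1, $2,200: deductible takes $446, $1,754 remains; traveler's 20% is $350.80. Traveler owes $796.80 (running OOP $796.80).
Bill 2, $450: deductible met; 20% of $450 = $90. Traveler owes $90 (running OOP $886.80).
Bill 3, $262: deductible already satisfied, so traveler's share is 20% × $262 = $52.40. Traveler pays $52.40; OOP now $939.20.
Summing the traveler's payments: $796.80 + $90 + $52.40 = $939.20.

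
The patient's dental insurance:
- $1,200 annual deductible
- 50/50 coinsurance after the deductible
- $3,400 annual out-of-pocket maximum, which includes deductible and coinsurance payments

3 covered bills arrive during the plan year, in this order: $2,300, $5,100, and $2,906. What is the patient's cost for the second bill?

Claim 1 ($2,300): $1,200 to deductible, leaving $1,100; coinsurance $1,100 × 50% = $550. Cost to patient: $1,750. OOP to date $1,750.
Claim 2 ($5,100): deductible met; 50% of $5,100 = $2,550. OOP would hit $4,300 > $3,400, so the cap limits the patient to $3,400 − $1,750 = $1,650.

$1,650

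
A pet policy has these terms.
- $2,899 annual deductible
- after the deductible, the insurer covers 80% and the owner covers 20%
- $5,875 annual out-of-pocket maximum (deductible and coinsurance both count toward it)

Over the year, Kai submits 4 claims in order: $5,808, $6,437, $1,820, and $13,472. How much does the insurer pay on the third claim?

#1 ($5,808): deductible takes $2,899, $2,909 remains; 20% of $2,909 = $581.80. Cost to owner: $3,480.80. OOP to date $3,480.80. Plan pays $5,808 − $3,480.80 = $2,327.20.
#2 ($6,437): deductible already satisfied, so owner's share is 20% × $6,437 = $1,287.40. Owner owes $1,287.40 (running OOP $4,768.20). Insurer: $6,437 − $1,287.40 = $5,149.60.
#3 ($1,820): deductible already satisfied, so owner's share is 20% × $1,820 = $364. Owner pays $364; OOP now $5,132.20. Plan pays $1,820 − $364 = $1,456.

$1,456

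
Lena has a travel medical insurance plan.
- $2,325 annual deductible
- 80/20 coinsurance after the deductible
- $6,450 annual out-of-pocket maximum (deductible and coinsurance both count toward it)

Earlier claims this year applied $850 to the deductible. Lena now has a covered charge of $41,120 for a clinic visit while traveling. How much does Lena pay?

$5,600

$850 of the $2,325 deductible is already met, leaving $1,475.
After the $1,475 deductible portion, $41,120 − $1,475 = $39,645 is subject to coinsurance.
20% of $39,645 = $7,929 falls to the traveler.
That puts the traveler's cost at $1,475 + $7,929 = $9,404 before any cap.
That would bring total out-of-pocket to $10,254, past the $6,450 cap. The traveler is capped at $6,450 − $850 = $5,600 on this claim.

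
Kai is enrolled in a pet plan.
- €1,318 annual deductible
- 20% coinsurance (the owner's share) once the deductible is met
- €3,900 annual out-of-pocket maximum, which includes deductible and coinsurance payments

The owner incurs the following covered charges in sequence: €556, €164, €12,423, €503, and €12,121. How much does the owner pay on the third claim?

€2,963

Bill 1, €556: fully absorbed by the deductible. Owner pays €556; OOP now €556.
Bill 2, €164: entire amount goes to the deductible. Cost to owner: €164. OOP to date €720.
Bill 3, €12,423: €598 to deductible, leaving €11,825; owner's 20% is €2,365. Owner owes €2,963 (running OOP €3,683).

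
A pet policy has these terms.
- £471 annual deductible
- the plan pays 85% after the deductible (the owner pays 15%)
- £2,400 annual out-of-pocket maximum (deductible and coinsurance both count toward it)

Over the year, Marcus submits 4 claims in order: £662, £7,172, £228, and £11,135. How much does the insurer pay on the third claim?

£193.80

Bill 1, £662: £471 to deductible, leaving £191; 15% of £191 = £28.65. Owner pays £499.65; OOP now £499.65. Insurer: £662 − £499.65 = £162.35.
Bill 2, £7,172: 15% coinsurance on £7,172 = £1,075.80. Owner owes £1,075.80 (running OOP £1,575.45). Insurer: £7,172 − £1,075.80 = £6,096.20.
Bill 3, £228: deductible already satisfied, so owner's share is 15% × £228 = £34.20. Owner pays £34.20; OOP now £1,609.65. Insurer: £228 − £34.20 = £193.80.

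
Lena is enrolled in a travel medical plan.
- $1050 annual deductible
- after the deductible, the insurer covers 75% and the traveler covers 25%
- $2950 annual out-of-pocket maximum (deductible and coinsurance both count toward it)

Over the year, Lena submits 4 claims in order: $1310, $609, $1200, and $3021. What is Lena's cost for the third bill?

$300

Claim 1 — $1310: deductible takes $1050, $260 remains; coinsurance $260 × 25% = $65. Traveler owes $1115 (running OOP $1115).
Claim 2 — $609: deductible already satisfied, so traveler's share is 25% × $609 = $152.25. Cost to traveler: $152.25. OOP to date $1267.25.
Claim 3 — $1200: deductible already satisfied, so traveler's share is 25% × $1200 = $300. Traveler pays $300; OOP now $1567.25.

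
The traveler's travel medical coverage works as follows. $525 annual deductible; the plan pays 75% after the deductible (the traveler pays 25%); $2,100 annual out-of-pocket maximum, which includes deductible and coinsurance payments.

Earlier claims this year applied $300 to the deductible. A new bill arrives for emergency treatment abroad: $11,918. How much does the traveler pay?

$1,800

Remaining deductible: $525 − $300 = $225.
That leaves $11,918 − $225 = $11,693 for coinsurance.
Coinsurance: $11,693 × 25% = $2,923.25.
So the traveler owes $225 + $2,923.25 = $3,148.25 before any cap.
Year-to-date out-of-pocket would reach $300 + $3,148.25 = $3,448.25, above the $2,100 maximum, so the traveler pays only $2,100 − $300 = $1,800.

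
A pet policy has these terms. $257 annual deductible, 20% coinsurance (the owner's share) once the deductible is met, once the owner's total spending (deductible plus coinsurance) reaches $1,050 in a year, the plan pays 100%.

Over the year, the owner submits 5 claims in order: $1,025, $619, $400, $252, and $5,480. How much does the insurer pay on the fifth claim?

$5,094.80

Bill 1, $1,025: $257 to deductible, leaving $768; coinsurance $768 × 20% = $153.60. Cost to owner: $410.60. OOP to date $410.60. Plan pays $1,025 − $410.60 = $614.40.
Bill 2, $619: deductible already satisfied, so owner's share is 20% × $619 = $123.80. Cost to owner: $123.80. OOP to date $534.40. Plan pays $619 − $123.80 = $495.20.
Bill 3, $400: 20% coinsurance on $400 = $80. Cost to owner: $80. OOP to date $614.40. Insurer: $400 − $80 = $320.
Bill 4, $252: deductible met; 20% of $252 = $50.40. Cost to owner: $50.40. OOP to date $664.80. Insurer: $252 − $50.40 = $201.60.
Bill 5, $5,480: deductible already satisfied, so owner's share is 20% × $5,480 = $1,096. Adding that to $664.80 gives $1,760.80, past the $1,050 cap; owner pays only $1,050 − $664.80 = $385.20. Insurer: $5,480 − $385.20 = $5,094.80.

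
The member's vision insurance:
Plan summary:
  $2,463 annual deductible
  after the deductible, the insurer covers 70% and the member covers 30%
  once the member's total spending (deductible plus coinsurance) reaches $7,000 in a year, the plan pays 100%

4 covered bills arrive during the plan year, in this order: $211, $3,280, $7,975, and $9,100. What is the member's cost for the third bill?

$2,392.50

Bill 1, $211: entire amount goes to the deductible. Cost to member: $211. OOP to date $211.
Bill 2, $3,280: $2,252 to deductible, leaving $1,028; member's 30% is $308.40. Member owes $2,560.40 (running OOP $2,771.40).
Bill 3, $7,975: 30% coinsurance on $7,975 = $2,392.50. Member owes $2,392.50 (running OOP $5,163.90).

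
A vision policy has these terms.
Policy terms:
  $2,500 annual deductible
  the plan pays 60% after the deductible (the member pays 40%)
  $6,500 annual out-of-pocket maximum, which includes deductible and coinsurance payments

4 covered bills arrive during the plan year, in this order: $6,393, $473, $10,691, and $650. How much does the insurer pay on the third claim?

$8,437.40

Bill 1, $6,393: $2,500 finishes the deductible; $3,893 goes to coinsurance; member's 40% is $1,557.20. Member pays $4,057.20; OOP now $4,057.20. Plan pays $6,393 − $4,057.20 = $2,335.80.
Bill 2, $473: 40% coinsurance on $473 = $189.20. Member pays $189.20; OOP now $4,246.40. Insurer: $473 − $189.20 = $283.80.
Bill 3, $10,691: deductible met; 40% of $10,691 = $4,276.40. OOP would hit $8,522.80 > $6,500, so the cap limits the member to $6,500 − $4,246.40 = $2,253.60. Plan pays $10,691 − $2,253.60 = $8,437.40.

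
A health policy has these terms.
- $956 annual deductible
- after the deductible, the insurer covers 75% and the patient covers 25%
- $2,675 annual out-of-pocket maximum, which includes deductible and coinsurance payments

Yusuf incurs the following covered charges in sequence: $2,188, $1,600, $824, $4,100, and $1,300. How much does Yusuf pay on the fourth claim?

Claim 1 ($2,188): $956 to deductible, leaving $1,232; patient's 25% is $308. Patient owes $1,264 (running OOP $1,264).
Claim 2 ($1,600): deductible already satisfied, so patient's share is 25% × $1,600 = $400. Patient pays $400; OOP now $1,664.
Claim 3 ($824): deductible already satisfied, so patient's share is 25% × $824 = $206. Patient owes $206 (running OOP $1,870).
Claim 4 ($4,100): deductible met; 25% of $4,100 = $1,025. That would push OOP to $2,895, over the $2,675 cap, so patient pays $2,675 − $1,870 = $805.

$805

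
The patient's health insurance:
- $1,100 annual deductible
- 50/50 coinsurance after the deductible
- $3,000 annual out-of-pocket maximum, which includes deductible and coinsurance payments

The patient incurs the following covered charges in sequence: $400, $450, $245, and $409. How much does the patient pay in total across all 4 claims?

Bill 1, $400: entire amount goes to the deductible. Patient pays $400; OOP now $400.
Bill 2, $450: entire amount goes to the deductible. Patient pays $450; OOP now $850.
Bill 3, $245: fully absorbed by the deductible. Cost to patient: $245. OOP to date $1,095.
Bill 4, $409: $5 finishes the deductible; $404 goes to coinsurance; patient's 50% is $202. Patient owes $207 (running OOP $1,302).
Summing the patient's payments: $400 + $450 + $245 + $207 = $1,302.

$1,302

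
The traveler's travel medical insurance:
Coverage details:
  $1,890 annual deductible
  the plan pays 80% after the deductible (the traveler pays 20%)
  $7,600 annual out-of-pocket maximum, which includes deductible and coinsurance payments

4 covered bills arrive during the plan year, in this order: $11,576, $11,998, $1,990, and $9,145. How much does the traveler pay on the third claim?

$398

Claim 1 — $11,576: $1,890 finishes the deductible; $9,686 goes to coinsurance; 20% of $9,686 = $1,937.20. Cost to traveler: $3,827.20. OOP to date $3,827.20.
Claim 2 — $11,998: 20% coinsurance on $11,998 = $2,399.60. Traveler owes $2,399.60 (running OOP $6,226.80).
Claim 3 — $1,990: 20% coinsurance on $1,990 = $398. Traveler owes $398 (running OOP $6,624.80).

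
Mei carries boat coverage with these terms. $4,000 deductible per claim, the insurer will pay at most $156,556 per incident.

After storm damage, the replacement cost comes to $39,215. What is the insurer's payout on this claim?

Less the $4,000 deductible: $39,215 − $4,000 = $35,215.
$35,215 is within the $156,556 limit, so the insurer pays $35,215.

$35,215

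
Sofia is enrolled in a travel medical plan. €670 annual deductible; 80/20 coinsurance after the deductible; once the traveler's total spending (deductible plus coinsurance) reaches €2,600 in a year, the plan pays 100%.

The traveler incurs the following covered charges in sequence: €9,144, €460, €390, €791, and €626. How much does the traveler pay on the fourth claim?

#1 (€9,144): deductible takes €670, €8,474 remains; traveler's 20% is €1,694.80. Traveler pays €2,364.80; OOP now €2,364.80.
#2 (€460): deductible met; 20% of €460 = €92. Cost to traveler: €92. OOP to date €2,456.80.
#3 (€390): deductible met; 20% of €390 = €78. Traveler pays €78; OOP now €2,534.80.
#4 (€791): 20% coinsurance on €791 = €158.20. OOP would hit €2,693 > €2,600, so the cap limits the traveler to €2,600 − €2,534.80 = €65.20.

€65.20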